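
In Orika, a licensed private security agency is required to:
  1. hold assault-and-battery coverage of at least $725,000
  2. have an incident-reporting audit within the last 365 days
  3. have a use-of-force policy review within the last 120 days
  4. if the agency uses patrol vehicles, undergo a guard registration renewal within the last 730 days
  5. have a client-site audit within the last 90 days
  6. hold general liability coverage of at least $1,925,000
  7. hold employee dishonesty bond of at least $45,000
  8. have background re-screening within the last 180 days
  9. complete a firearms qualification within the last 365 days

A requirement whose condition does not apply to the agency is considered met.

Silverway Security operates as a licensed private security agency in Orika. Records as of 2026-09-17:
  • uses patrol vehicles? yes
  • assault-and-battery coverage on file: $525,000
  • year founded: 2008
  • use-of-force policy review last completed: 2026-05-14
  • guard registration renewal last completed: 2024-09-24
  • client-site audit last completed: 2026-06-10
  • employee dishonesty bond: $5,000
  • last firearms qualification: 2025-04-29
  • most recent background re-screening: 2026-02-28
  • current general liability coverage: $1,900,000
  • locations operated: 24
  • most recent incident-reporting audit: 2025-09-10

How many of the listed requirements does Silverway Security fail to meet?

8

1. assault-and-battery coverage $525,000 < $725,000 → not met
2. incident-reporting audit 372 days ago vs limit 365 → not met
3. use-of-force policy review 126 days ago vs limit 120 → not met
4. condition 'uses patrol vehicles' holds; guard registration renewal 723 days ago vs limit 730 → met
5. client-site audit 99 days ago vs limit 90 → not met
6. general liability coverage $1,900,000 < $1,925,000 → not met
7. employee dishonesty bond $5,000 < $45,000 → not met
8. background re-screening 201 days ago vs limit 180 → not met
9. firearms qualification 506 days ago vs limit 365 → not met
Not met: 8 of 9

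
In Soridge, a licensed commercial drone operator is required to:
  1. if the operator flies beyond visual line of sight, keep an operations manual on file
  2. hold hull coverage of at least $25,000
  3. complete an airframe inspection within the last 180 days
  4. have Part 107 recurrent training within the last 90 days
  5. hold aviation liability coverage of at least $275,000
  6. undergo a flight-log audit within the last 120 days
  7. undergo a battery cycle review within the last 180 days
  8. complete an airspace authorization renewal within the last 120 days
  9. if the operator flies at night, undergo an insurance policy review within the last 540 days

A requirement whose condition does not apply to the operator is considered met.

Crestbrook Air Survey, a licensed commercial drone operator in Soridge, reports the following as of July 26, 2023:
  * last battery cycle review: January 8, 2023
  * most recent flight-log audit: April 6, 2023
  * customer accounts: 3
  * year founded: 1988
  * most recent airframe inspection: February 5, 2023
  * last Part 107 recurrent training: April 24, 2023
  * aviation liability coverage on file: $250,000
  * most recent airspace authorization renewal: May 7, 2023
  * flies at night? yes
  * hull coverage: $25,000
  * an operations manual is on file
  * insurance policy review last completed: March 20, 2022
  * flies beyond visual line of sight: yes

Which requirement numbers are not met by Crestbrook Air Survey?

4, 5, 7

1. condition 'flies beyond visual line of sight' holds; operations manual present → met
2. hull coverage $25,000 ≥ $25,000 → met
3. airframe inspection 171 days ago vs limit 180 → met
4. Part 107 recurrent training 93 days ago vs limit 90 → not met
5. aviation liability coverage $250,000 < $275,000 → not met
6. flight-log audit 111 days ago vs limit 120 → met
7. battery cycle review 199 days ago vs limit 180 → not met
8. airspace authorization renewal 80 days ago vs limit 120 → met
9. condition 'flies at night' holds; insurance policy review 493 days ago vs limit 540 → met
Not met: 4, 5, 7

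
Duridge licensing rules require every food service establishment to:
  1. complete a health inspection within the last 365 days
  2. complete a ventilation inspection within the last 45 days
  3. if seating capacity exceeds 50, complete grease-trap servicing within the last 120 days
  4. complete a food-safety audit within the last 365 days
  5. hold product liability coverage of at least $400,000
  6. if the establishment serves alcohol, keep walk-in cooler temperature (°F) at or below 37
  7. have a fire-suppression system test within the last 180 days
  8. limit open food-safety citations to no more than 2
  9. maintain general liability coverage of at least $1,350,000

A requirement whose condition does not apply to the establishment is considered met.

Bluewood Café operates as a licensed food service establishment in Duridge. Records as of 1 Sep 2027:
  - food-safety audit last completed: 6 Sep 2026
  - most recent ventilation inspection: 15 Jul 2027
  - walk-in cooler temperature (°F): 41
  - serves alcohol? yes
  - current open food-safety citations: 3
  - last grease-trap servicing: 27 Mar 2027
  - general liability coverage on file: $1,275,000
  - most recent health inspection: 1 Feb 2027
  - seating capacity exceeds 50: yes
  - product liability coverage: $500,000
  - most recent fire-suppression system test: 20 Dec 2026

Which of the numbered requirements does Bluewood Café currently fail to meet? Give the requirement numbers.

1. health inspection 212 days ago vs limit 365 → met
2. ventilation inspection 48 days ago vs limit 45 → not met
3. condition 'seating capacity exceeds 50' holds; grease-trap servicing 158 days ago vs limit 120 → not met
4. food-safety audit 360 days ago vs limit 365 → met
5. product liability coverage $500,000 ≥ $400,000 → met
6. condition 'serves alcohol' holds; walk-in cooler temperature (°F) 41 > 37 → not met
7. fire-suppression system test 255 days ago vs limit 180 → not met
8. open food-safety citations 3 > 2 → not met
9. general liability coverage $1,275,000 < $1,350,000 → not met
Not met: 2, 3, 6, 7, 8, 9

2, 3, 6, 7, 8, 9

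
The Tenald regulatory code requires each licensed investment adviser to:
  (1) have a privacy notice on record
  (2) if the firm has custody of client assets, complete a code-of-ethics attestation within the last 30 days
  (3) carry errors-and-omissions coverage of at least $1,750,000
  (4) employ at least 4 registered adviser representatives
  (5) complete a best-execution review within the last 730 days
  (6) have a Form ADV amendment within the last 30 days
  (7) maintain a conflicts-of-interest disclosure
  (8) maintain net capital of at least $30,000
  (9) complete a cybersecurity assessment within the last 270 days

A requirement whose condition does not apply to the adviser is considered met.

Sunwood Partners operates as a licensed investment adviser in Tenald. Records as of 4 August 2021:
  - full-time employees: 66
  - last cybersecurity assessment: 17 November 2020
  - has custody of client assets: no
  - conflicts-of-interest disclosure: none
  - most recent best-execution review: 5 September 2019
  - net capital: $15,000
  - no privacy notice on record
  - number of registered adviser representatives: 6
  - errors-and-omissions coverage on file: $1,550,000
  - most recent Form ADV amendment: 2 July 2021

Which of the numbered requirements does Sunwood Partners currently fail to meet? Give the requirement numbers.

1. privacy notice absent → not met
2. condition 'has custody of client assets' does not hold → requirement n/a → met
3. errors-and-omissions coverage $1,550,000 < $1,750,000 → not met
4. registered adviser representatives 6 ≥ 4 → met
5. best-execution review 699 days ago vs limit 730 → met
6. Form ADV amendment 33 days ago vs limit 30 → not met
7. conflicts-of-interest disclosure absent → not met
8. net capital $15,000 < $30,000 → not met
9. cybersecurity assessment 260 days ago vs limit 270 → met
Not met: 1, 3, 6, 7, 8

1, 3, 6, 7, 8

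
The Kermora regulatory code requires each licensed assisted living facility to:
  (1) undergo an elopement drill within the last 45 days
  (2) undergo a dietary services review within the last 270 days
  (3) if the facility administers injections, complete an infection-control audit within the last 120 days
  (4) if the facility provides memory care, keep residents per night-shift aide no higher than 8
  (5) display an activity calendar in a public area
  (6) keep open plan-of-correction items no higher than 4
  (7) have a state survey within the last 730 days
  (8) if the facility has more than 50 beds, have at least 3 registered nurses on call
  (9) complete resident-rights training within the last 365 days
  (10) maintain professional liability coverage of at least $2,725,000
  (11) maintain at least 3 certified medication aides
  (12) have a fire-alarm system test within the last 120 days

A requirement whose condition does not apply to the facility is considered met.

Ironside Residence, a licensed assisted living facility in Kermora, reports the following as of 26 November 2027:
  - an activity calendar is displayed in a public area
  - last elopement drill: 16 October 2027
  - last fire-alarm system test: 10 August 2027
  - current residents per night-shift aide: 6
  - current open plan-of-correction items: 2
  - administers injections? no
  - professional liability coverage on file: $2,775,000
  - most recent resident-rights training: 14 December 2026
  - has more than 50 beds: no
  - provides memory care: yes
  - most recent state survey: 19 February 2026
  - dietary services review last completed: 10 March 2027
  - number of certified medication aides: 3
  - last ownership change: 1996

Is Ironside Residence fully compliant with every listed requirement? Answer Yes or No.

1. elopement drill 41 days ago vs limit 45 → met
2. dietary services review 261 days ago vs limit 270 → met
3. condition 'administers injections' does not hold → requirement n/a → met
4. condition 'provides memory care' holds; residents per night-shift aide 6 ≤ 8 → met
5. activity calendar present → met
6. open plan-of-correction items 2 ≤ 4 → met
7. state survey 645 days ago vs limit 730 → met
8. condition 'has more than 50 beds' does not hold → requirement n/a → met
9. resident-rights training 347 days ago vs limit 365 → met
10. professional liability coverage $2,775,000 ≥ $2,725,000 → met
11. certified medication aides 3 ≥ 3 → met
12. fire-alarm system test 108 days ago vs limit 120 → met
All met.

Yes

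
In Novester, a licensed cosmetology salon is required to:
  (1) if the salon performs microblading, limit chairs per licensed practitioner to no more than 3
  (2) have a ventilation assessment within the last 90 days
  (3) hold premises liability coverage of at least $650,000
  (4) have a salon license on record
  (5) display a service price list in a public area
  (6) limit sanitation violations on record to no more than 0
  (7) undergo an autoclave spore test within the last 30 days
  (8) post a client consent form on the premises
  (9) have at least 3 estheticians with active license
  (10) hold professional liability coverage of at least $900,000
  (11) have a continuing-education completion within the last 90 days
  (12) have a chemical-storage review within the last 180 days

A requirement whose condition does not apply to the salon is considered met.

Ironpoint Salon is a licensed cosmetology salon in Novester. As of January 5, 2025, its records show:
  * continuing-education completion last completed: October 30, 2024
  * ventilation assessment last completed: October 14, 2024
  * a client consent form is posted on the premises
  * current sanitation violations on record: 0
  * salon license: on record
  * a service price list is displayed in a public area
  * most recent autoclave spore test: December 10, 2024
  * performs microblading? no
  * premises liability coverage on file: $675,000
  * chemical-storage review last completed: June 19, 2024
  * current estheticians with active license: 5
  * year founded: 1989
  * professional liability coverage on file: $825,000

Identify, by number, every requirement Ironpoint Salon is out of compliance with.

10, 12

1. condition 'performs microblading' does not hold → requirement n/a → met
2. ventilation assessment 83 days ago vs limit 90 → met
3. premises liability coverage $675,000 ≥ $650,000 → met
4. salon license present → met
5. service price list present → met
6. sanitation violations on record 0 ≤ 0 → met
7. autoclave spore test 26 days ago vs limit 30 → met
8. client consent form present → met
9. estheticians with active license 5 ≥ 3 → met
10. professional liability coverage $825,000 < $900,000 → not met
11. continuing-education completion 67 days ago vs limit 90 → met
12. chemical-storage review 200 days ago vs limit 180 → not met
Not met: 10, 12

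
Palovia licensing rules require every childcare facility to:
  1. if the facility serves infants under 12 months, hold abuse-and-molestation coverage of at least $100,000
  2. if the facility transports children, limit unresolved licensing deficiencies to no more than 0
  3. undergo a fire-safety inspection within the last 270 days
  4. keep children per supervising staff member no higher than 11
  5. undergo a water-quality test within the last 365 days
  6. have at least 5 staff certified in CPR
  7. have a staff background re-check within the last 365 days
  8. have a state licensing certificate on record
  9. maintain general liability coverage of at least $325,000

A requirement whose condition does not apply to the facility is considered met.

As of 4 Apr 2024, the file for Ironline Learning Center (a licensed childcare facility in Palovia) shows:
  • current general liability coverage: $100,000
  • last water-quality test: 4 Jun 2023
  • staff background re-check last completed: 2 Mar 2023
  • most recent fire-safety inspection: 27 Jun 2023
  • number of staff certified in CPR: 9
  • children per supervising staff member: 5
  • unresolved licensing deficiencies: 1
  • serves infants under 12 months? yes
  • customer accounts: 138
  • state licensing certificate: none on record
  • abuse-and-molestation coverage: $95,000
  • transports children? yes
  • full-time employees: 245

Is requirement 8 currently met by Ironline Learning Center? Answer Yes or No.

8. state licensing certificate absent → not met

No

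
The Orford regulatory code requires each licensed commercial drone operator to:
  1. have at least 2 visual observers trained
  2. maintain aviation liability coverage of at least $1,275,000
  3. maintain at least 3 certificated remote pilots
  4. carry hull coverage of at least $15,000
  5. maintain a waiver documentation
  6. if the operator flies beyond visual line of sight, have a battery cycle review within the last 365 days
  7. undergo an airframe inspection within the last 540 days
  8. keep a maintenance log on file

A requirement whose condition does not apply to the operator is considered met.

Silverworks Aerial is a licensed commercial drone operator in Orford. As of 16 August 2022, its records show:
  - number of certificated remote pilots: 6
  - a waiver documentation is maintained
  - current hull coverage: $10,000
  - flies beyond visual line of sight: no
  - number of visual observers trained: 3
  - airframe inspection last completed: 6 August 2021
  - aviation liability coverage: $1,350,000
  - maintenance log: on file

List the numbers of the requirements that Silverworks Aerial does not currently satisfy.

1. visual observers trained 3 ≥ 2 → met
2. aviation liability coverage $1,350,000 ≥ $1,275,000 → met
3. certificated remote pilots 6 ≥ 3 → met
4. hull coverage $10,000 < $15,000 → not met
5. waiver documentation present → met
6. condition 'flies beyond visual line of sight' does not hold → requirement n/a → met
7. airframe inspection 375 days ago vs limit 540 → met
8. maintenance log present → met
Not met: 4

4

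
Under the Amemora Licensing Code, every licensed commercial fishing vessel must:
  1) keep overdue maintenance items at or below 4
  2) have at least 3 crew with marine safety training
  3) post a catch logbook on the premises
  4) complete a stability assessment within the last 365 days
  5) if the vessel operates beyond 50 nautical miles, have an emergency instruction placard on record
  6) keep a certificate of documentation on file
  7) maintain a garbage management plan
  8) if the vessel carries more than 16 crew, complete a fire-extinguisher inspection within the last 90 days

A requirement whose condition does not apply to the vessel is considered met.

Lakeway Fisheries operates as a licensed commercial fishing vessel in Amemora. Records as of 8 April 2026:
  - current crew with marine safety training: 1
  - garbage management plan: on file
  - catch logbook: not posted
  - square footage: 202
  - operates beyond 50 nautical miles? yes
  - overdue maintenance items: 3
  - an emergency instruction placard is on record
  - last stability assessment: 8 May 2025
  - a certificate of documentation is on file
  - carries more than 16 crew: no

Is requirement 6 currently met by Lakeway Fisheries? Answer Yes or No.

Yes

6. certificate of documentation present → met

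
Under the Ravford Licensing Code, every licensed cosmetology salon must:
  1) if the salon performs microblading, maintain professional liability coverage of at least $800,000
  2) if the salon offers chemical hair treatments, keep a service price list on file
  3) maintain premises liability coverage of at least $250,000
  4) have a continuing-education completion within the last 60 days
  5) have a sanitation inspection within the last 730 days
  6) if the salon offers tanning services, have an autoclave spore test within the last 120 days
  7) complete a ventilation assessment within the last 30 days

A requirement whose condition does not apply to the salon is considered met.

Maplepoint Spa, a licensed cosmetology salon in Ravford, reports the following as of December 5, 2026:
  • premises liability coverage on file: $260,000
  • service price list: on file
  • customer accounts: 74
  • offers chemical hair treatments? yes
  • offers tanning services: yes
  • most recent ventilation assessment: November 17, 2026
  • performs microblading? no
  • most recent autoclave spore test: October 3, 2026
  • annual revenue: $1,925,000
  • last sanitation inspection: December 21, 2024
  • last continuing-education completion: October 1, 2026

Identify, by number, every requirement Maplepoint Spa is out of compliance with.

1. condition 'performs microblading' does not hold → requirement n/a → met
2. condition 'offers chemical hair treatments' holds; service price list present → met
3. premises liability coverage $260,000 ≥ $250,000 → met
4. continuing-education completion 65 days ago vs limit 60 → not met
5. sanitation inspection 714 days ago vs limit 730 → met
6. condition 'offers tanning services' holds; autoclave spore test 63 days ago vs limit 120 → met
7. ventilation assessment 18 days ago vs limit 30 → met
Not met: 4

4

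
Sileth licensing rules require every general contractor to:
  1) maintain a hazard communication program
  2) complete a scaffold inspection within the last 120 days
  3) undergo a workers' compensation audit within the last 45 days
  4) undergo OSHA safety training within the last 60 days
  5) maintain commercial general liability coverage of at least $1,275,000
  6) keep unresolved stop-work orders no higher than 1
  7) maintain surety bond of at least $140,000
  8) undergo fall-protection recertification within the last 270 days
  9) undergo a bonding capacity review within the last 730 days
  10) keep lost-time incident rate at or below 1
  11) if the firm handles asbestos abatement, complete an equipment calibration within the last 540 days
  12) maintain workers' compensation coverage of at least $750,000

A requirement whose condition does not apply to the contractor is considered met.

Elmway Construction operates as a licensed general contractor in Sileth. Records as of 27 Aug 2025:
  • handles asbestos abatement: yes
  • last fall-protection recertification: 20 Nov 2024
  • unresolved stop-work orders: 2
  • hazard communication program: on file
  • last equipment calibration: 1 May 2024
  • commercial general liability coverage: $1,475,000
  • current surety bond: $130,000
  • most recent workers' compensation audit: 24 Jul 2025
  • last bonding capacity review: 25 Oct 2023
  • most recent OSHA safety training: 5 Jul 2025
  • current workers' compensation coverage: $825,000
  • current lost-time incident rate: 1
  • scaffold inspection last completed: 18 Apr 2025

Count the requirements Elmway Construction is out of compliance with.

1. hazard communication program present → met
2. scaffold inspection 131 days ago vs limit 120 → not met
3. workers' compensation audit 34 days ago vs limit 45 → met
4. OSHA safety training 53 days ago vs limit 60 → met
5. commercial general liability coverage $1,475,000 ≥ $1,275,000 → met
6. unresolved stop-work orders 2 > 1 → not met
7. surety bond $130,000 < $140,000 → not met
8. fall-protection recertification 280 days ago vs limit 270 → not met
9. bonding capacity review 672 days ago vs limit 730 → met
10. lost-time incident rate 1 ≤ 1 → met
11. condition 'handles asbestos abatement' holds; equipment calibration 483 days ago vs limit 540 → met
12. workers' compensation coverage $825,000 ≥ $750,000 → met
Not met: 4 of 12

4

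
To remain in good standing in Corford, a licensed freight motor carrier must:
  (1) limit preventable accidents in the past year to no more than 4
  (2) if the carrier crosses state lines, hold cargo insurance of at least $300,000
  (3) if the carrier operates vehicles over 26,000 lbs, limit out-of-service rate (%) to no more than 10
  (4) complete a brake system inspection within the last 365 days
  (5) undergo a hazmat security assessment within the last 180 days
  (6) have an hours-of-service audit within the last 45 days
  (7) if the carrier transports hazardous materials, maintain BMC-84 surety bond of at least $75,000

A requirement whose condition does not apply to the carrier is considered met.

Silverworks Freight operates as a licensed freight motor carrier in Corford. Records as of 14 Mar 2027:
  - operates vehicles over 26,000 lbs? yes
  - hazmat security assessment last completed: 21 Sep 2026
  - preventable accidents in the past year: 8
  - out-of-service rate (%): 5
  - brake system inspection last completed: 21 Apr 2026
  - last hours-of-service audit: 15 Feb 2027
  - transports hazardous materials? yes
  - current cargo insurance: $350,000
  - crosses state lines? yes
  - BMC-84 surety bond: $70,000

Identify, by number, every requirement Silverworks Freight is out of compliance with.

1, 7

1. preventable accidents in the past year 8 > 4 → not met
2. condition 'crosses state lines' holds; cargo insurance $350,000 ≥ $300,000 → met
3. condition 'operates vehicles over 26,000 lbs' holds; out-of-service rate (%) 5 ≤ 10 → met
4. brake system inspection 327 days ago vs limit 365 → met
5. hazmat security assessment 174 days ago vs limit 180 → met
6. hours-of-service audit 27 days ago vs limit 45 → met
7. condition 'transports hazardous materials' holds; BMC-84 surety bond $70,000 < $75,000 → not met
Not met: 1, 7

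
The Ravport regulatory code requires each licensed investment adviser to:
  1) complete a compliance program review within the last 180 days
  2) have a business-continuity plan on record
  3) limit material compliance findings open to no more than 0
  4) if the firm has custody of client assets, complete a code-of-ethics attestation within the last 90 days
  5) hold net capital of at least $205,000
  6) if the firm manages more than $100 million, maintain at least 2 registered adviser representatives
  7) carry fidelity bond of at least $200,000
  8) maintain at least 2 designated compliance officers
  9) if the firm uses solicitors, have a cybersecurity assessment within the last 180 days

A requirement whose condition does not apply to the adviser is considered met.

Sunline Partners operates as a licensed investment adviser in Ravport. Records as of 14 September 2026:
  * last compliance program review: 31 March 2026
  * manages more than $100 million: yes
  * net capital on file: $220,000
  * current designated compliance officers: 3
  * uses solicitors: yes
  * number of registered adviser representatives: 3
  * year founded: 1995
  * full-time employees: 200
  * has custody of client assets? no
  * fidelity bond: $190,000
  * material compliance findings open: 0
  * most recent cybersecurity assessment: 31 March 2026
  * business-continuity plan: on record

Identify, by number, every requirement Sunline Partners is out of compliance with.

1. compliance program review 167 days ago vs limit 180 → met
2. business-continuity plan present → met
3. material compliance findings open 0 ≤ 0 → met
4. condition 'has custody of client assets' does not hold → requirement n/a → met
5. net capital $220,000 ≥ $205,000 → met
6. condition 'manages more than $100 million' holds; registered adviser representatives 3 ≥ 2 → met
7. fidelity bond $190,000 < $200,000 → not met
8. designated compliance officers 3 ≥ 2 → met
9. condition 'uses solicitors' holds; cybersecurity assessment 167 days ago vs limit 180 → met
Not met: 7

7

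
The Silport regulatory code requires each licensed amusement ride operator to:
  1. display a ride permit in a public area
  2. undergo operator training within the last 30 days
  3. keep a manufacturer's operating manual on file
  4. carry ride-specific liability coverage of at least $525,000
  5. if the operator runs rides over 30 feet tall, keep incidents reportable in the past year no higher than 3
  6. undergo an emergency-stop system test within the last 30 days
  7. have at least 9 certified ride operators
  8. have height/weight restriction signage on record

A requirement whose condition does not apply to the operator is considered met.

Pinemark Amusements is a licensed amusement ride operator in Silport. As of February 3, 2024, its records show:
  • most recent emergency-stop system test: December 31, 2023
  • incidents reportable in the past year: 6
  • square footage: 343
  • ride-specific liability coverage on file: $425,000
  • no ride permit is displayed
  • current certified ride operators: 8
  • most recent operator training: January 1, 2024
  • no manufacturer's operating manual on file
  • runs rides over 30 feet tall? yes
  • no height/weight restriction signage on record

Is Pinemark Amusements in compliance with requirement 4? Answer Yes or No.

No

4. ride-specific liability coverage $425,000 < $525,000 → not met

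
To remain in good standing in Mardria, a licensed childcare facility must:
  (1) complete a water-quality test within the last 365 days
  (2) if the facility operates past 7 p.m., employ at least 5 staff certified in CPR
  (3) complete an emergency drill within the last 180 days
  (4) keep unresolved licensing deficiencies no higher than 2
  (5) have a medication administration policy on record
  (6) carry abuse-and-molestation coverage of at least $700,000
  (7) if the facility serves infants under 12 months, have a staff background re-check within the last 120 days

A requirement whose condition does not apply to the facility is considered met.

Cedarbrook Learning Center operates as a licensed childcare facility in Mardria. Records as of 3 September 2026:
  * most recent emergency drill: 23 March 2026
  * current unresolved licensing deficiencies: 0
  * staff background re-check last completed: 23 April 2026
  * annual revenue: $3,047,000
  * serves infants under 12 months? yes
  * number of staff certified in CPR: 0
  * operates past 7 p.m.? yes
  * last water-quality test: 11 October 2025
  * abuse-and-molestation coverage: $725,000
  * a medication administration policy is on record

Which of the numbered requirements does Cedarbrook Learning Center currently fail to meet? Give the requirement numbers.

2, 7

1. water-quality test 327 days ago vs limit 365 → met
2. condition 'operates past 7 p.m.' holds; staff certified in CPR 0 < 5 → not met
3. emergency drill 164 days ago vs limit 180 → met
4. unresolved licensing deficiencies 0 ≤ 2 → met
5. medication administration policy present → met
6. abuse-and-molestation coverage $725,000 ≥ $700,000 → met
7. condition 'serves infants under 12 months' holds; staff background re-check 133 days ago vs limit 120 → not met
Not met: 2, 7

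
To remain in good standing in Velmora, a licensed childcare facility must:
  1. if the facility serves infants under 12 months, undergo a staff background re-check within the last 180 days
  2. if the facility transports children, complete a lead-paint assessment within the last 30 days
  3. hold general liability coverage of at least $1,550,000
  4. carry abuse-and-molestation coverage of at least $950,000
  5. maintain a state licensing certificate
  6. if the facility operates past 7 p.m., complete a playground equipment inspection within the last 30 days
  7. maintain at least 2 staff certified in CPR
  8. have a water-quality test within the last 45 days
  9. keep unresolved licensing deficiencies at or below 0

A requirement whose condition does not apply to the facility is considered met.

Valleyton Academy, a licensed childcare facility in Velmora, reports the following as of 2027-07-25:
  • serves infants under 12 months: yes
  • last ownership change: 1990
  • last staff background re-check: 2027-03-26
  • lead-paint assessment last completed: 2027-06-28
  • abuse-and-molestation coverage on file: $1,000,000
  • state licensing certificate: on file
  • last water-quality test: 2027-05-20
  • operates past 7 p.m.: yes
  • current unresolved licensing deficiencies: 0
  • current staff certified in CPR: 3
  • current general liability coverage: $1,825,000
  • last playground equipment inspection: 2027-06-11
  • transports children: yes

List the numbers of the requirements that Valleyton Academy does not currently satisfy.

1. condition 'serves infants under 12 months' holds; staff background re-check 121 days ago vs limit 180 → met
2. condition 'transports children' holds; lead-paint assessment 27 days ago vs limit 30 → met
3. general liability coverage $1,825,000 ≥ $1,550,000 → met
4. abuse-and-molestation coverage $1,000,000 ≥ $950,000 → met
5. state licensing certificate present → met
6. condition 'operates past 7 p.m.' holds; playground equipment inspection 44 days ago vs limit 30 → not met
7. staff certified in CPR 3 ≥ 2 → met
8. water-quality test 66 days ago vs limit 45 → not met
9. unresolved licensing deficiencies 0 ≤ 0 → met
Not met: 6, 8

6, 8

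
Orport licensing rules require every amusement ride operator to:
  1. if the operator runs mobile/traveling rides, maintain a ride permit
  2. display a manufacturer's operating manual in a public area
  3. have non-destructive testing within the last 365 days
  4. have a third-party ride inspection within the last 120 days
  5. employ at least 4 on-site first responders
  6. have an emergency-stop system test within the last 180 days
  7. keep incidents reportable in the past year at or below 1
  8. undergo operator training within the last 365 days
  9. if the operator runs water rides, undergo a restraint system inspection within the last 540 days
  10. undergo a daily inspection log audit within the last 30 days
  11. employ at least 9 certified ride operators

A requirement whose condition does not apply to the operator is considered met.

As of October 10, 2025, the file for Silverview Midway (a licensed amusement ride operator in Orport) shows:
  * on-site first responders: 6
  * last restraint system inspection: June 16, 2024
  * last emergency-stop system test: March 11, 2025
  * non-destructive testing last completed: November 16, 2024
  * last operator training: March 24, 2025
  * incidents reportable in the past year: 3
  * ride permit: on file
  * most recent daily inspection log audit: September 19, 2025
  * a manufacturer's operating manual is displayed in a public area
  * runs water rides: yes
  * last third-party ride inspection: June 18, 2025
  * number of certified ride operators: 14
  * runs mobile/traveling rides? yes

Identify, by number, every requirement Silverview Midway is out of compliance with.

6, 7

1. condition 'runs mobile/traveling rides' holds; ride permit present → met
2. manufacturer's operating manual present → met
3. non-destructive testing 328 days ago vs limit 365 → met
4. third-party ride inspection 114 days ago vs limit 120 → met
5. on-site first responders 6 ≥ 4 → met
6. emergency-stop system test 213 days ago vs limit 180 → not met
7. incidents reportable in the past year 3 > 1 → not met
8. operator training 200 days ago vs limit 365 → met
9. condition 'runs water rides' holds; restraint system inspection 481 days ago vs limit 540 → met
10. daily inspection log audit 21 days ago vs limit 30 → met
11. certified ride operators 14 ≥ 9 → met
Not met: 6, 7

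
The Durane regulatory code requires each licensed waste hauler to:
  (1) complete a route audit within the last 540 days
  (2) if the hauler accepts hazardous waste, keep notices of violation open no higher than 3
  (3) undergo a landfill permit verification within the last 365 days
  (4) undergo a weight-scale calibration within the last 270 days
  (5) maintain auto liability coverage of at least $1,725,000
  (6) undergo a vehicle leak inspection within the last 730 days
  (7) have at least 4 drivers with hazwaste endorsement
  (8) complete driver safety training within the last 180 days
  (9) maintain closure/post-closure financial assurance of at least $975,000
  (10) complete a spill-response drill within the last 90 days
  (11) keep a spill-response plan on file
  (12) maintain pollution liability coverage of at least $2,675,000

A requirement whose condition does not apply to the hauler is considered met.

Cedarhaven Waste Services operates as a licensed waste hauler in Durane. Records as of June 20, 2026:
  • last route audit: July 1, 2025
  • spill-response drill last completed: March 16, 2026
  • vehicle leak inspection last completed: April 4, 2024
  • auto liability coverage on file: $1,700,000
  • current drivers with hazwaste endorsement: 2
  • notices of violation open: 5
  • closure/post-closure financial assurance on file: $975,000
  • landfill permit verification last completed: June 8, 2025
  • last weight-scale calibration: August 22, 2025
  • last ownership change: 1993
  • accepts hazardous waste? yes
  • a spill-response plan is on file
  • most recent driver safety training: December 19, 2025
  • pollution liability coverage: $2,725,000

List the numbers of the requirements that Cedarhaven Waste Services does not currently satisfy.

2, 3, 4, 5, 6, 7, 8, 10

1. route audit 354 days ago vs limit 540 → met
2. condition 'accepts hazardous waste' holds; notices of violation open 5 > 3 → not met
3. landfill permit verification 377 days ago vs limit 365 → not met
4. weight-scale calibration 302 days ago vs limit 270 → not met
5. auto liability coverage $1,700,000 < $1,725,000 → not met
6. vehicle leak inspection 807 days ago vs limit 730 → not met
7. drivers with hazwaste endorsement 2 < 4 → not met
8. driver safety training 183 days ago vs limit 180 → not met
9. closure/post-closure financial assurance $975,000 ≥ $975,000 → met
10. spill-response drill 96 days ago vs limit 90 → not met
11. spill-response plan present → met
12. pollution liability coverage $2,725,000 ≥ $2,675,000 → met
Not met: 2, 3, 4, 5, 6, 7, 8, 10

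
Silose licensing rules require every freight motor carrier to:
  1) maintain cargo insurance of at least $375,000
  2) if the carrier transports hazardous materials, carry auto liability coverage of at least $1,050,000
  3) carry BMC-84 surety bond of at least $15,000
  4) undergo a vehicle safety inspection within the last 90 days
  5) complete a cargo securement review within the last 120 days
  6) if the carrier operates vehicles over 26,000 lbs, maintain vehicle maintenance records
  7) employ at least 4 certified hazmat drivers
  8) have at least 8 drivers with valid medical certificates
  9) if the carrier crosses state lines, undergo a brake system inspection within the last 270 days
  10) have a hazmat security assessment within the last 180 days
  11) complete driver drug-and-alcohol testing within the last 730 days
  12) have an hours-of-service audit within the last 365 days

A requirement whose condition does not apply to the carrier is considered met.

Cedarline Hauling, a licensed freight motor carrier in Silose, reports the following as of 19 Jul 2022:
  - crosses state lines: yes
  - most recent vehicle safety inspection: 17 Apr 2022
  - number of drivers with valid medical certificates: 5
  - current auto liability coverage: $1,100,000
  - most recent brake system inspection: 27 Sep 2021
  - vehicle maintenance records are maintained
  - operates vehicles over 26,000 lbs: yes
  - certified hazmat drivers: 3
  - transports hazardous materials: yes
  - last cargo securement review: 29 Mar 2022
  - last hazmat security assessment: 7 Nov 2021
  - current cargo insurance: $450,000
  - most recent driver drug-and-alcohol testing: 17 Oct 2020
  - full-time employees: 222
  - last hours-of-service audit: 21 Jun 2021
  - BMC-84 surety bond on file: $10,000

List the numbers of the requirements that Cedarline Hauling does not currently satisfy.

1. cargo insurance $450,000 ≥ $375,000 → met
2. condition 'transports hazardous materials' holds; auto liability coverage $1,100,000 ≥ $1,050,000 → met
3. BMC-84 surety bond $10,000 < $15,000 → not met
4. vehicle safety inspection 93 days ago vs limit 90 → not met
5. cargo securement review 112 days ago vs limit 120 → met
6. condition 'operates vehicles over 26,000 lbs' holds; vehicle maintenance records present → met
7. certified hazmat drivers 3 < 4 → not met
8. drivers with valid medical certificates 5 < 8 → not met
9. condition 'crosses state lines' holds; brake system inspection 295 days ago vs limit 270 → not met
10. hazmat security assessment 254 days ago vs limit 180 → not met
11. driver drug-and-alcohol testing 640 days ago vs limit 730 → met
12. hours-of-service audit 393 days ago vs limit 365 → not met
Not met: 3, 4, 7, 8, 9, 10, 12

3, 4, 7, 8, 9, 10, 12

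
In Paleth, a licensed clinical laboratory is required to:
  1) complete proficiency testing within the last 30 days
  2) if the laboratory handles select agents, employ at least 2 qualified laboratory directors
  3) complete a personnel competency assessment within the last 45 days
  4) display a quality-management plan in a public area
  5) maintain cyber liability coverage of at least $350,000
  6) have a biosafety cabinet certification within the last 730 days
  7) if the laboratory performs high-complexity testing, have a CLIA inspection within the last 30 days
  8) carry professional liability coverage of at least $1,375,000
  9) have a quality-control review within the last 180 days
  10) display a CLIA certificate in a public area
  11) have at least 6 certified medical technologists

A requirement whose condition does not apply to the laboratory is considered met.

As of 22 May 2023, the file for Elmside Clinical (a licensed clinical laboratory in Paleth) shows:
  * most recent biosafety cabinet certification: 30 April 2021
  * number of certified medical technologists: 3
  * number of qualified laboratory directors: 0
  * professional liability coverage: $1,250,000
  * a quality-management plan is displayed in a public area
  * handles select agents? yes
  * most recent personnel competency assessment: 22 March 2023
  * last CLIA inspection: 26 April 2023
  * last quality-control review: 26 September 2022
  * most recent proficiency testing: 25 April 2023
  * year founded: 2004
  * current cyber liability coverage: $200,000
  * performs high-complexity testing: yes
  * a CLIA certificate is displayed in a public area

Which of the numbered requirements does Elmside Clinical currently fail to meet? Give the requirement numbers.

2, 3, 5, 6, 8, 9, 11

1. proficiency testing 27 days ago vs limit 30 → met
2. condition 'handles select agents' holds; qualified laboratory directors 0 < 2 → not met
3. personnel competency assessment 61 days ago vs limit 45 → not met
4. quality-management plan present → met
5. cyber liability coverage $200,000 < $350,000 → not met
6. biosafety cabinet certification 752 days ago vs limit 730 → not met
7. condition 'performs high-complexity testing' holds; CLIA inspection 26 days ago vs limit 30 → met
8. professional liability coverage $1,250,000 < $1,375,000 → not met
9. quality-control review 238 days ago vs limit 180 → not met
10. CLIA certificate present → met
11. certified medical technologists 3 < 6 → not met
Not met: 2, 3, 5, 6, 8, 9, 11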